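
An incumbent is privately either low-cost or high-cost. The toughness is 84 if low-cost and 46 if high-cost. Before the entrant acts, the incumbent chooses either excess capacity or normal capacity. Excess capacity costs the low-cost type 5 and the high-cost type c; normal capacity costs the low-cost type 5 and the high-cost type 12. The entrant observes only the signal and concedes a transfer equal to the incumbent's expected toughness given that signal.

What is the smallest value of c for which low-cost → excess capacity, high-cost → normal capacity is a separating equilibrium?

50

Under separation: excess capacity → low-cost (pays 84); normal capacity → high-cost (pays 46).
Low-cost: 84 − 5 = 79 ≥ 46 − 5 = 41. Holds regardless of c. ✓
High-cost: 46 − 12 ≥ 84 − c, so c ≥ 84 − 34 = 50.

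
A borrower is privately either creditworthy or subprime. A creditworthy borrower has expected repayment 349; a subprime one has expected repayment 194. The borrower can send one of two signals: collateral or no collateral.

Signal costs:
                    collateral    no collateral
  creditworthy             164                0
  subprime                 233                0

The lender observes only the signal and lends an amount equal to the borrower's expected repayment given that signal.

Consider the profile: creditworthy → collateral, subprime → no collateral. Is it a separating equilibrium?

If types separate, collateral earns payment 349 and no collateral earns 194.
Creditworthy: collateral gives 349 − 164 = 185; no collateral gives 194 − 0 = 194. Would deviate. ✗
Subprime: no collateral gives 194 − 0 = 194; collateral gives 349 − 233 = 116. No deviation. ✓

No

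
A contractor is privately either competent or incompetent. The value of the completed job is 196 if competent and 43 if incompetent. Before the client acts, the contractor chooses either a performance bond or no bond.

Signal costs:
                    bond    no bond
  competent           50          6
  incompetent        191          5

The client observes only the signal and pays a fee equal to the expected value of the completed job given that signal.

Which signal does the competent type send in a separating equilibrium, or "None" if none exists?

bond

Try competent → bond, incompetent → no bond:
  If types separate, bond earns payment 196 and no bond earns 43.
  Competent: bond gives 196 − 50 = 146; no bond gives 43 − 6 = 37. No deviation. ✓
  Incompetent: no bond gives 43 − 5 = 38; bond gives 196 − 191 = 5. No deviation. ✓
Both hold — the competent type sends bond.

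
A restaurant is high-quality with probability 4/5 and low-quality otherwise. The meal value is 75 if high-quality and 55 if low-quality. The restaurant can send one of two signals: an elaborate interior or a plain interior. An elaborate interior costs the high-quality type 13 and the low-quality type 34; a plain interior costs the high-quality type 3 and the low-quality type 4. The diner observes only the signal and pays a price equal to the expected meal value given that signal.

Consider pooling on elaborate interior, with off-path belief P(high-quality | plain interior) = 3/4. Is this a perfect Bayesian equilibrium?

No

On the equilibrium path (elaborate interior) the diner holds the prior 4/5 and pays 4/5·75 + 1/5·55 = 71. Off-path (plain interior) belief 3/4 gives 3/4·75 + 1/4·55 = 70.
High-quality: elaborate interior gives 71 − 13 = 58; plain interior gives 70 − 3 = 67. Deviates. ✗
Low-quality: elaborate interior gives 71 − 34 = 37; plain interior gives 70 − 4 = 66. Deviates. ✗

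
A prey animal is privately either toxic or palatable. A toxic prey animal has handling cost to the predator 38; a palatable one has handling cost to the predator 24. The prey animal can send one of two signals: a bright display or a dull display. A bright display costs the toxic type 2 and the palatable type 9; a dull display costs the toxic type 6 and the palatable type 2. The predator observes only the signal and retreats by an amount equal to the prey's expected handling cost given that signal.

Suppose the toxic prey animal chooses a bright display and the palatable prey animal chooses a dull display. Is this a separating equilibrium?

No

Under separation the predator infers type exactly: bright display → toxic (pays 38), dull display → palatable (pays 24).
Toxic: bright display gives 38 − 2 = 36; dull display gives 24 − 6 = 18. No deviation. ✓
Palatable: dull display gives 24 − 2 = 22; bright display gives 38 − 9 = 29. Would deviate. ✗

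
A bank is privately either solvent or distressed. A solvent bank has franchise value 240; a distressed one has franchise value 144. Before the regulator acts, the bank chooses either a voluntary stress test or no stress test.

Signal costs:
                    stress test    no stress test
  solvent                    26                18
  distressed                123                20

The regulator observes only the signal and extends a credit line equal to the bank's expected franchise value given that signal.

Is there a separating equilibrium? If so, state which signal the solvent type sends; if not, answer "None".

stress test

Try solvent → stress test, distressed → no stress test:
  Under separation the regulator infers type exactly: stress test → solvent (pays 240), no stress test → distressed (pays 144).
  Solvent: stress test gives 240 − 26 = 214; no stress test gives 144 − 18 = 126. No deviation. ✓
  Distressed: no stress test gives 144 − 20 = 124; stress test gives 240 − 123 = 117. No deviation. ✓
Both hold — the solvent type sends stress test.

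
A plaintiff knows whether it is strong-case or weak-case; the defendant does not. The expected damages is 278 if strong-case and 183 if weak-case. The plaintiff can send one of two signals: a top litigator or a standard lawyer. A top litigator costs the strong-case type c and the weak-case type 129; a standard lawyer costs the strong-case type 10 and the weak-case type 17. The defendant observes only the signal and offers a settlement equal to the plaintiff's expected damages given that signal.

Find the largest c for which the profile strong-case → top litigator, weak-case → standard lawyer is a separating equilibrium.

105

Under separation: top litigator → strong-case (pays 278); standard lawyer → weak-case (pays 183).
Weak-case: 183 − 17 = 166 ≥ 278 − 129 = 149. Holds regardless of c. ✓
Strong-case: 278 − c ≥ 183 − 10, so c ≤ 278 − 173 = 105.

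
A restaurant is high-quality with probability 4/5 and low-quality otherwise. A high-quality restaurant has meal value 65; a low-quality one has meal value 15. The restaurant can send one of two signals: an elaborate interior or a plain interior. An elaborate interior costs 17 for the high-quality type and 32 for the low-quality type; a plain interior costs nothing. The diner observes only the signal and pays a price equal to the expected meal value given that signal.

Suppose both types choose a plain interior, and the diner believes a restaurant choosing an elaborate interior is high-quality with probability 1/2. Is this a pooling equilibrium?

At the pooled signal (plain interior) the diner holds the prior 4/5 and pays 4/5·65 + 1/5·15 = 55. Off-path (elaborate interior) belief 1/2 gives 1/2·65 + 1/2·15 = 40.
High-quality: plain interior gives 55 − 0 = 55; elaborate interior gives 40 − 17 = 23. Stays. ✓
Low-quality: plain interior gives 55 − 0 = 55; elaborate interior gives 40 − 32 = 8. Stays. ✓

Yes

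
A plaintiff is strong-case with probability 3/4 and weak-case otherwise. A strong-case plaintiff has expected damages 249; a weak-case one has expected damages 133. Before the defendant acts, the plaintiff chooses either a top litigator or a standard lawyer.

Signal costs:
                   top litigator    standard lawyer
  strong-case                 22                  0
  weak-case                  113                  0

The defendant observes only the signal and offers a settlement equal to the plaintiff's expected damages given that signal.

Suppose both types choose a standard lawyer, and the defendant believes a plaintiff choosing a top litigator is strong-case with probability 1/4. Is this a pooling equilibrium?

At the pooled signal (standard lawyer) the defendant holds the prior 3/4 and pays 3/4·249 + 1/4·133 = 220. Off-path (top litigator) belief 1/4 gives 1/4·249 + 3/4·133 = 162.
Strong-case: standard lawyer gives 220 − 0 = 220; top litigator gives 162 − 22 = 140. Stays. ✓
Weak-case: standard lawyer gives 220 − 0 = 220; top litigator gives 162 − 113 = 49. Stays. ✓

Yes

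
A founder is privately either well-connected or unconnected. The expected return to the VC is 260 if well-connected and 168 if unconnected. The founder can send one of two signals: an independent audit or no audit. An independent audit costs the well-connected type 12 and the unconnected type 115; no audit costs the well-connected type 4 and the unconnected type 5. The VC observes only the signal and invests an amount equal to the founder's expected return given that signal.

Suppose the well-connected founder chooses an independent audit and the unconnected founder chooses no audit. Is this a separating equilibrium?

Yes

Under separation the VC infers type exactly: audit → well-connected (pays 260), no audit → unconnected (pays 168).
Well-connected: audit gives 260 − 12 = 248; no audit gives 168 − 4 = 164. No deviation. ✓
Unconnected: no audit gives 168 − 5 = 163; audit gives 260 − 115 = 145. No deviation. ✓
Both incentive constraints hold.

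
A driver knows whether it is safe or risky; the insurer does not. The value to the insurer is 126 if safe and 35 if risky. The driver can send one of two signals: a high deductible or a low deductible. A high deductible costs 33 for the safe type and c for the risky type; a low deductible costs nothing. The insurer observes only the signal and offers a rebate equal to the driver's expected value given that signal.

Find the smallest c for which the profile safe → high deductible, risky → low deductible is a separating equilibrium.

91

Under separation: high deductible → safe (pays 126); low deductible → risky (pays 35).
Safe: 126 − 33 = 93 ≥ 35 − 0 = 35. Holds regardless of c. ✓
Risky: 35 − 0 ≥ 126 − c, so c ≥ 126 − 35 = 91.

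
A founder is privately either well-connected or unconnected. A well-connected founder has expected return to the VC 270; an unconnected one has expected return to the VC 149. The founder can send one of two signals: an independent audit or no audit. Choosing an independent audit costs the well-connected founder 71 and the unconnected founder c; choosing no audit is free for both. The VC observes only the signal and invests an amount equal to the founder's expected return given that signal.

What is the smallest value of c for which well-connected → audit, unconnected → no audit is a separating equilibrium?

Under separation: audit → well-connected (pays 270); no audit → unconnected (pays 149).
Well-connected: 270 − 71 = 199 ≥ 149 − 0 = 149. Holds regardless of c. ✓
Unconnected: 149 − 0 ≥ 270 − c, so c ≥ 270 − 149 = 121.

121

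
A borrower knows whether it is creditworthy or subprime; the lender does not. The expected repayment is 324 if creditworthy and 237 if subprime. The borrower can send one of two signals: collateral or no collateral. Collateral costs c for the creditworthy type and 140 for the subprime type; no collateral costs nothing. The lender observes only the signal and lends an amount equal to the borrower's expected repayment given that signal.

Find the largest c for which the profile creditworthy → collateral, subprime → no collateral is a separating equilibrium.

87

Under separation: collateral → creditworthy (pays 324); no collateral → subprime (pays 237).
Subprime: 237 − 0 = 237 ≥ 324 − 140 = 184. Holds regardless of c. ✓
Creditworthy: 324 − c ≥ 237 − 0, so c ≤ 324 − 237 = 87.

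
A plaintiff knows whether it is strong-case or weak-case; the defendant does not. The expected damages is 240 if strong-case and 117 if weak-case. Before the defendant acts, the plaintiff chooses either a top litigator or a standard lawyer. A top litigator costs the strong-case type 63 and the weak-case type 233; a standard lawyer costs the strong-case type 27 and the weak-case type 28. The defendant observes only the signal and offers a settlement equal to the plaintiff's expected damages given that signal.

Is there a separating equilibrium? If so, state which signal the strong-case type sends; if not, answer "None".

top litigator

Try strong-case → top litigator, weak-case → standard lawyer:
  Under separation the defendant infers type exactly: top litigator → strong-case (pays 240), standard lawyer → weak-case (pays 117).
  Strong-case: top litigator gives 240 − 63 = 177; standard lawyer gives 117 − 27 = 90. No deviation. ✓
  Weak-case: standard lawyer gives 117 − 28 = 89; top litigator gives 240 − 233 = 7. No deviation. ✓
Both hold — the strong-case type sends top litigator.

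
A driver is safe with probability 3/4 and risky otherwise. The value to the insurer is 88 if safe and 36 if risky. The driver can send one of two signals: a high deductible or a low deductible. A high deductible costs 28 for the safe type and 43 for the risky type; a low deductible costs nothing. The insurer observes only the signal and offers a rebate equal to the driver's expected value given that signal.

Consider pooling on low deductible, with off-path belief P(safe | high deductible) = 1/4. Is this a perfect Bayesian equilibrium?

Yes

At the pooled signal (low deductible) the insurer holds the prior 3/4 and pays 3/4·88 + 1/4·36 = 75. Off-path (high deductible) belief 1/4 gives 1/4·88 + 3/4·36 = 49.
Safe: low deductible gives 75 − 0 = 75; high deductible gives 49 − 28 = 21. Stays. ✓
Risky: low deductible gives 75 − 0 = 75; high deductible gives 49 − 43 = 6. Stays. ✓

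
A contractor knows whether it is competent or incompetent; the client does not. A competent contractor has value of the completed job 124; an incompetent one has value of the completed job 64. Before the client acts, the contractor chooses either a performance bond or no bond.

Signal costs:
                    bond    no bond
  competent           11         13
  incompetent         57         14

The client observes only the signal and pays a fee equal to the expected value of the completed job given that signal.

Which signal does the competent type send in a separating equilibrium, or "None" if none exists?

Try competent → bond, incompetent → no bond:
  If types separate, bond earns payment 124 and no bond earns 64.
  Competent: bond gives 124 − 11 = 113; no bond gives 64 − 13 = 51. No deviation. ✓
  Incompetent: no bond gives 64 − 14 = 50; bond gives 124 − 57 = 67. Would deviate. ✗
Try competent → no bond, incompetent → bond:
  If types separate, no bond earns payment 124 and bond earns 64.
  Competent: no bond gives 124 − 13 = 111; bond gives 64 − 11 = 53. No deviation. ✓
  Incompetent: bond gives 64 − 57 = 7; no bond gives 124 − 14 = 110. Would deviate. ✗
Neither assignment is incentive-compatible.

None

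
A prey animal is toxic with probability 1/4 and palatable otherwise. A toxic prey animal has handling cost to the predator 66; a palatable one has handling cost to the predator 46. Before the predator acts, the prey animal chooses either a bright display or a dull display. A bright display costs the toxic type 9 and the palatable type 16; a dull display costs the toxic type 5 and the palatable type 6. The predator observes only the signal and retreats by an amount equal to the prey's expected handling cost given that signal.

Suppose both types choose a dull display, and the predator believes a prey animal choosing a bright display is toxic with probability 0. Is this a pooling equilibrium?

On the equilibrium path (dull display) the predator holds the prior 1/4 and pays 1/4·66 + 3/4·46 = 51. Off-path (bright display) belief 0 gives 0·66 + 1·46 = 46.
Toxic: dull display gives 51 − 5 = 46; bright display gives 46 − 9 = 37. Stays. ✓
Palatable: dull display gives 51 − 6 = 45; bright display gives 46 − 16 = 30. Stays. ✓
Beliefs are Bayes-consistent on-path and both types best-respond.

Yes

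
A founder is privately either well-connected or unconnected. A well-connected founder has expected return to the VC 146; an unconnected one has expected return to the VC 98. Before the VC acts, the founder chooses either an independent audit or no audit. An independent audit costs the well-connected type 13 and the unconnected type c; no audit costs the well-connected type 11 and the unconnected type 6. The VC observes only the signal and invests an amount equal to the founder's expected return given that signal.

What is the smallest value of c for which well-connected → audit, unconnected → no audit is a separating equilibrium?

54

Under separation: audit → well-connected (pays 146); no audit → unconnected (pays 98).
Well-connected: 146 − 13 = 133 ≥ 98 − 11 = 87. Holds regardless of c. ✓
Unconnected: 98 − 6 ≥ 146 − c, so c ≥ 146 − 92 = 54.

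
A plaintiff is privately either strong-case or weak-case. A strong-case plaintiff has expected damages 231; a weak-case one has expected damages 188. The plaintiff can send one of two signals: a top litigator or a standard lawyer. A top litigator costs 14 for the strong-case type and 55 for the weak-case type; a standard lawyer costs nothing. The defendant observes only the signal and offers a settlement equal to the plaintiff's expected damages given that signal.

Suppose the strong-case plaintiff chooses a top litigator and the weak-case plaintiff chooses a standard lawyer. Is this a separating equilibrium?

If types separate, top litigator earns payment 231 and standard lawyer earns 188.
Strong-case: top litigator gives 231 − 14 = 217; standard lawyer gives 188 − 0 = 188. No deviation. ✓
Weak-case: standard lawyer gives 188 − 0 = 188; top litigator gives 231 − 55 = 176. No deviation. ✓
Both incentive constraints hold.

Yes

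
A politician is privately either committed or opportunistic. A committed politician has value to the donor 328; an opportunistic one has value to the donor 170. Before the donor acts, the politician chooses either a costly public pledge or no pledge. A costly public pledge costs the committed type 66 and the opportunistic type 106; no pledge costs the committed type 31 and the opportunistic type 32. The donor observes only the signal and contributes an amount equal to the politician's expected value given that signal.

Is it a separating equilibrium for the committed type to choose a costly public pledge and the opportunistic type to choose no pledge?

No

If types separate, pledge earns payment 328 and no pledge earns 170.
Committed: pledge gives 328 − 66 = 262; no pledge gives 170 − 31 = 139. No deviation. ✓
Opportunistic: no pledge gives 170 − 32 = 138; pledge gives 328 − 106 = 222. Would deviate. ✗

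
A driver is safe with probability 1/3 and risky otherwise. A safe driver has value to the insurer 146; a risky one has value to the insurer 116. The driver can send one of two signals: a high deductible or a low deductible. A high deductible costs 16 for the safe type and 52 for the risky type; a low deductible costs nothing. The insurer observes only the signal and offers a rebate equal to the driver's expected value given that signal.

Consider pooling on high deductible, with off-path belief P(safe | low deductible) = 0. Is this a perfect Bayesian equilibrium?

At the pooled signal (high deductible) the insurer holds the prior 1/3 and pays 1/3·146 + 2/3·116 = 126. Off-path (low deductible) belief 0 gives 0·146 + 1·116 = 116.
Safe: high deductible gives 126 − 16 = 110; low deductible gives 116 − 0 = 116. Deviates. ✗
Risky: high deductible gives 126 − 52 = 74; low deductible gives 116 − 0 = 116. Deviates. ✗

No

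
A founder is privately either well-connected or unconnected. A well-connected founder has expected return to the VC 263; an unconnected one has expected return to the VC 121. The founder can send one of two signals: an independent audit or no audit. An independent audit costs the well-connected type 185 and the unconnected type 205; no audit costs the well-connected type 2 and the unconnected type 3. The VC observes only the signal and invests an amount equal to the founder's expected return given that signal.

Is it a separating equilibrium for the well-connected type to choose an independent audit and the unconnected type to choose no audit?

Under separation the VC infers type exactly: audit → well-connected (pays 263), no audit → unconnected (pays 121).
Well-connected: audit gives 263 − 185 = 78; no audit gives 121 − 2 = 119. Would deviate. ✗
Unconnected: no audit gives 121 − 3 = 118; audit gives 263 − 205 = 58. No deviation. ✓

No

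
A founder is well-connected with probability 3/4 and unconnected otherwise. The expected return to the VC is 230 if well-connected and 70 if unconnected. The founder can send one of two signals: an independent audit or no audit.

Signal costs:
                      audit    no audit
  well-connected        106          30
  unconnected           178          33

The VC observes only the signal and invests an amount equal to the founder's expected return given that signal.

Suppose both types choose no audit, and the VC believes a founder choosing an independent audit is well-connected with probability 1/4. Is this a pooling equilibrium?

On the equilibrium path (no audit) the VC holds the prior 3/4 and pays 3/4·230 + 1/4·70 = 190. Off-path (audit) belief 1/4 gives 1/4·230 + 3/4·70 = 110.
Well-connected: no audit gives 190 − 30 = 160; audit gives 110 − 106 = 4. Stays. ✓
Unconnected: no audit gives 190 − 33 = 157; audit gives 110 − 178 = -68. Stays. ✓
Beliefs are Bayes-consistent on-path and both types best-respond.

Yes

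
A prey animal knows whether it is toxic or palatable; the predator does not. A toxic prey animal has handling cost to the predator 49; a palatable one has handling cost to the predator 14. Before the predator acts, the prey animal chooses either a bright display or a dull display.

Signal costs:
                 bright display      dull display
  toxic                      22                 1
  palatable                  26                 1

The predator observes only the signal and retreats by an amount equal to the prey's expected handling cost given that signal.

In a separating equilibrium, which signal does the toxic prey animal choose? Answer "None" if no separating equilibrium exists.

None

Try toxic → bright display, palatable → dull display:
  If types separate, bright display earns payment 49 and dull display earns 14.
  Toxic: bright display gives 49 − 22 = 27; dull display gives 14 − 1 = 13. No deviation. ✓
  Palatable: dull display gives 14 − 1 = 13; bright display gives 49 − 26 = 23. Would deviate. ✗
Try toxic → dull display, palatable → bright display:
  If types separate, dull display earns payment 49 and bright display earns 14.
  Toxic: dull display gives 49 − 1 = 48; bright display gives 14 − 22 = -8. No deviation. ✓
  Palatable: bright display gives 14 − 26 = -12; dull display gives 49 − 1 = 48. Would deviate. ✗
Neither assignment is incentive-compatible.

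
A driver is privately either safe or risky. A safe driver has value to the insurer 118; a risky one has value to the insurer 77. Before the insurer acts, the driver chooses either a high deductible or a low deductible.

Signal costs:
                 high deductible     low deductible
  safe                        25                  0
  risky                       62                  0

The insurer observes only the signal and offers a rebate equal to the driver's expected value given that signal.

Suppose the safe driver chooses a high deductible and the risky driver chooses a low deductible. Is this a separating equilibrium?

Under separation the insurer infers type exactly: high deductible → safe (pays 118), low deductible → risky (pays 77).
Safe: high deductible gives 118 − 25 = 93; low deductible gives 77 − 0 = 77. No deviation. ✓
Risky: low deductible gives 77 − 0 = 77; high deductible gives 118 − 62 = 56. No deviation. ✓
Neither type gains from mimicking the other.

Yes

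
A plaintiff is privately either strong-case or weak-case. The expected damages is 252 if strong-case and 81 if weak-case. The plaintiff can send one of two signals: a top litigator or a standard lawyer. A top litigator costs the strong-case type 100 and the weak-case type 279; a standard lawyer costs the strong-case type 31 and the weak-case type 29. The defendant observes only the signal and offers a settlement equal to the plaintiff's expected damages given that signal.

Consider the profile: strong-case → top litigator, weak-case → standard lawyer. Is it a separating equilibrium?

Yes

If types separate, top litigator earns payment 252 and standard lawyer earns 81.
Strong-case: top litigator gives 252 − 100 = 152; standard lawyer gives 81 − 31 = 50. No deviation. ✓
Weak-case: standard lawyer gives 81 − 29 = 52; top litigator gives 252 − 279 = -27. No deviation. ✓
Both incentive constraints hold.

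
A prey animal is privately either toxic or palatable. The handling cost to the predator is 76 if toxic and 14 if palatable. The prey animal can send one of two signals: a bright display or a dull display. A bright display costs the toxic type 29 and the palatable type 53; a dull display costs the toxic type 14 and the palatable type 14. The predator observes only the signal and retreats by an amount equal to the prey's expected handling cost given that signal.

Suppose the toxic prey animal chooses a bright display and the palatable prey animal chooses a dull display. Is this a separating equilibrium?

Under separation the predator infers type exactly: bright display → toxic (pays 76), dull display → palatable (pays 14).
Toxic: bright display gives 76 − 29 = 47; dull display gives 14 − 14 = 0. No deviation. ✓
Palatable: dull display gives 14 − 14 = 0; bright display gives 76 − 53 = 23. Would deviate. ✗

No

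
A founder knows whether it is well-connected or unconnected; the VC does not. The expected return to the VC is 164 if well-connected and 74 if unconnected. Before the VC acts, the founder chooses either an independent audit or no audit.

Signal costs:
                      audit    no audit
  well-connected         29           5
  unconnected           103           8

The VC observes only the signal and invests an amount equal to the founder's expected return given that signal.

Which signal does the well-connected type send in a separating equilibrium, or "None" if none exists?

Try well-connected → audit, unconnected → no audit:
  If types separate, audit earns payment 164 and no audit earns 74.
  Well-connected: audit gives 164 − 29 = 135; no audit gives 74 − 5 = 69. No deviation. ✓
  Unconnected: no audit gives 74 − 8 = 66; audit gives 164 − 103 = 61. No deviation. ✓
Both hold — the well-connected type sends audit.

audit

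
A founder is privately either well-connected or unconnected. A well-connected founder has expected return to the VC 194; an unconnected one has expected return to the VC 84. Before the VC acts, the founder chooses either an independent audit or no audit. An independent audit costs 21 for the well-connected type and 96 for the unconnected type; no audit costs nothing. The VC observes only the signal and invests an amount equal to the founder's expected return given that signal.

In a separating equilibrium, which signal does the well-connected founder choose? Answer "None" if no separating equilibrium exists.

Try well-connected → audit, unconnected → no audit:
  If types separate, audit earns payment 194 and no audit earns 84.
  Well-connected: audit gives 194 − 21 = 173; no audit gives 84 − 0 = 84. No deviation. ✓
  Unconnected: no audit gives 84 − 0 = 84; audit gives 194 − 96 = 98. Would deviate. ✗
Try well-connected → no audit, unconnected → audit:
  If types separate, no audit earns payment 194 and audit earns 84.
  Well-connected: no audit gives 194 − 0 = 194; audit gives 84 − 21 = 63. No deviation. ✓
  Unconnected: audit gives 84 − 96 = -12; no audit gives 194 − 0 = 194. Would deviate. ✗
Neither assignment is incentive-compatible.

None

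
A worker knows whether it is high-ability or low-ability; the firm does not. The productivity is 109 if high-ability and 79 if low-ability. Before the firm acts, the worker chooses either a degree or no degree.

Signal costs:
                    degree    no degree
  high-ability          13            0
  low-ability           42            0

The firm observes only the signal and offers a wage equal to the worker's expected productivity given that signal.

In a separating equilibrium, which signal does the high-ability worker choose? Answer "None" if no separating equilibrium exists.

degree

Try high-ability → degree, low-ability → no degree:
  If types separate, degree earns payment 109 and no degree earns 79.
  High-ability: degree gives 109 − 13 = 96; no degree gives 79 − 0 = 79. No deviation. ✓
  Low-ability: no degree gives 79 − 0 = 79; degree gives 109 − 42 = 67. No deviation. ✓
Both hold — the high-ability type sends degree.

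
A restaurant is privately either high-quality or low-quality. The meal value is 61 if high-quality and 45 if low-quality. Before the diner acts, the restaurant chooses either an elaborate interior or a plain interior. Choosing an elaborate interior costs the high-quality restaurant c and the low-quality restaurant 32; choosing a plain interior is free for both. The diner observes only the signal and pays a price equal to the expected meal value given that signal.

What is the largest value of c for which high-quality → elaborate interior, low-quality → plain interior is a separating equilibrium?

Under separation: elaborate interior → high-quality (pays 61); plain interior → low-quality (pays 45).
Low-quality: 45 − 0 = 45 ≥ 61 − 32 = 29. Holds regardless of c. ✓
High-quality: 61 − c ≥ 45 − 0, so c ≤ 61 − 45 = 16.

16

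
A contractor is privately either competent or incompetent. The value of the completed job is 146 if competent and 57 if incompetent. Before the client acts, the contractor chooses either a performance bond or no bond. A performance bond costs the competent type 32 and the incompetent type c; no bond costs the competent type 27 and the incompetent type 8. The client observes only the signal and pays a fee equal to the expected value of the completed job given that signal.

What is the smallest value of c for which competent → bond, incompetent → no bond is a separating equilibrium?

Under separation: bond → competent (pays 146); no bond → incompetent (pays 57).
Competent: 146 − 32 = 114 ≥ 57 − 27 = 30. Holds regardless of c. ✓
Incompetent: 57 − 8 ≥ 146 − c, so c ≥ 146 − 49 = 97.

97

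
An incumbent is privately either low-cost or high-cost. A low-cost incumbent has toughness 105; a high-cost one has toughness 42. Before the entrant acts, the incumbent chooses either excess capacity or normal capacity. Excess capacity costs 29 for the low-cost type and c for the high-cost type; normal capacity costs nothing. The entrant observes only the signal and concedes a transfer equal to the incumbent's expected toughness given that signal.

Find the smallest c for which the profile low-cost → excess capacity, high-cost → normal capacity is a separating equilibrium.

Under separation: excess capacity → low-cost (pays 105); normal capacity → high-cost (pays 42).
Low-cost: 105 − 29 = 76 ≥ 42 − 0 = 42. Holds regardless of c. ✓
High-cost: 42 − 0 ≥ 105 − c, so c ≥ 105 − 42 = 63.

63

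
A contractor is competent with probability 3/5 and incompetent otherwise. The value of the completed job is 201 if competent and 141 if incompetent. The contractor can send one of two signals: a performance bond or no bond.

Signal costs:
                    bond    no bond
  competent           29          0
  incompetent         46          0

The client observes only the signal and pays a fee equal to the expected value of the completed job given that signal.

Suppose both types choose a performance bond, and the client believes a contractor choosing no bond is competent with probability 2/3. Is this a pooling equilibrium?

At the pooled signal (bond) the client holds the prior 3/5 and pays 3/5·201 + 2/5·141 = 177. Off-path (no bond) belief 2/3 gives 2/3·201 + 1/3·141 = 181.
Competent: bond gives 177 − 29 = 148; no bond gives 181 − 0 = 181. Deviates. ✗
Incompetent: bond gives 177 − 46 = 131; no bond gives 181 − 0 = 181. Deviates. ✗

No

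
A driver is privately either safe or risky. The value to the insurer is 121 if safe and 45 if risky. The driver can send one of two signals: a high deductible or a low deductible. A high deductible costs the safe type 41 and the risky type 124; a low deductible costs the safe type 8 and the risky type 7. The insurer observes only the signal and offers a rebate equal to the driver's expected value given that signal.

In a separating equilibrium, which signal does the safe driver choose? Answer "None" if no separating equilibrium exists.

high deductible

Try safe → high deductible, risky → low deductible:
  Under separation the insurer infers type exactly: high deductible → safe (pays 121), low deductible → risky (pays 45).
  Safe: high deductible gives 121 − 41 = 80; low deductible gives 45 − 8 = 37. No deviation. ✓
  Risky: low deductible gives 45 − 7 = 38; high deductible gives 121 − 124 = -3. No deviation. ✓
Both hold — the safe type sends high deductible.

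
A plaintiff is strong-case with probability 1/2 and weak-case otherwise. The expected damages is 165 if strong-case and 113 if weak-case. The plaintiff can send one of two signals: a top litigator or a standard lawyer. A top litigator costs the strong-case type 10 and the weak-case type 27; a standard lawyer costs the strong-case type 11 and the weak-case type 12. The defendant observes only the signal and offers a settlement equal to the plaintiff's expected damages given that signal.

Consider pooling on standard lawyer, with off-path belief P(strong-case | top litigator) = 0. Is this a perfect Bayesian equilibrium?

At the pooled signal (standard lawyer) the defendant holds the prior 1/2 and pays 1/2·165 + 1/2·113 = 139. Off-path (top litigator) belief 0 gives 0·165 + 1·113 = 113.
Strong-case: standard lawyer gives 139 − 11 = 128; top litigator gives 113 − 10 = 103. Stays. ✓
Weak-case: standard lawyer gives 139 − 12 = 127; top litigator gives 113 − 27 = 86. Stays. ✓

Yes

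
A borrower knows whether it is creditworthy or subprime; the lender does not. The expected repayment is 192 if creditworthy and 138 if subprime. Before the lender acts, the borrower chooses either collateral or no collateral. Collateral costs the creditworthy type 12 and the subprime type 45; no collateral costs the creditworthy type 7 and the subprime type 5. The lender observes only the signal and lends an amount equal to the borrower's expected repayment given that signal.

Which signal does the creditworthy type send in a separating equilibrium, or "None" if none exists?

None

Try creditworthy → collateral, subprime → no collateral:
  Under separation the lender infers type exactly: collateral → creditworthy (pays 192), no collateral → subprime (pays 138).
  Creditworthy: collateral gives 192 − 12 = 180; no collateral gives 138 − 7 = 131. No deviation. ✓
  Subprime: no collateral gives 138 − 5 = 133; collateral gives 192 − 45 = 147. Would deviate. ✗
Try creditworthy → no collateral, subprime → collateral:
  Under separation the lender infers type exactly: no collateral → creditworthy (pays 192), collateral → subprime (pays 138).
  Creditworthy: no collateral gives 192 − 7 = 185; collateral gives 138 − 12 = 126. No deviation. ✓
  Subprime: collateral gives 138 − 45 = 93; no collateral gives 192 − 5 = 187. Would deviate. ✗
Neither assignment is incentive-compatible.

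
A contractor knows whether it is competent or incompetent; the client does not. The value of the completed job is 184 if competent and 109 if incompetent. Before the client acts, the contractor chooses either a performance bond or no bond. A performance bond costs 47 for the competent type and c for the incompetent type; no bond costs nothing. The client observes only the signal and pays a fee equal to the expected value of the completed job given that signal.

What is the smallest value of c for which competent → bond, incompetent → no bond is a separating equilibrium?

75

Under separation: bond → competent (pays 184); no bond → incompetent (pays 109).
Competent: 184 − 47 = 137 ≥ 109 − 0 = 109. Holds regardless of c. ✓
Incompetent: 109 − 0 ≥ 184 − c, so c ≥ 184 − 109 = 75.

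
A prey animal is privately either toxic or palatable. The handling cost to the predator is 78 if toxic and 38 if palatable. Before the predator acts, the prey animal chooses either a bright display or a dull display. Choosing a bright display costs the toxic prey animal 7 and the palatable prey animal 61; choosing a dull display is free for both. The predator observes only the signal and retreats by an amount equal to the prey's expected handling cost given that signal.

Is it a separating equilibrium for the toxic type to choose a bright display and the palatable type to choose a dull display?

Yes

If types separate, bright display earns payment 78 and dull display earns 38.
Toxic: bright display gives 78 − 7 = 71; dull display gives 38 − 0 = 38. No deviation. ✓
Palatable: dull display gives 38 − 0 = 38; bright display gives 78 − 61 = 17. No deviation. ✓
Both incentive constraints hold.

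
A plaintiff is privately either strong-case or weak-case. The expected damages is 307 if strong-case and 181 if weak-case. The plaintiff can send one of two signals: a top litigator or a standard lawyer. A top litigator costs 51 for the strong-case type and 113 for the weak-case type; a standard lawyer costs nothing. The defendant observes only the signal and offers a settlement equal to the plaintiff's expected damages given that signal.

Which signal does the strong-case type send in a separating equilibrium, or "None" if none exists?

Try strong-case → top litigator, weak-case → standard lawyer:
  If types separate, top litigator earns payment 307 and standard lawyer earns 181.
  Strong-case: top litigator gives 307 − 51 = 256; standard lawyer gives 181 − 0 = 181. No deviation. ✓
  Weak-case: standard lawyer gives 181 − 0 = 181; top litigator gives 307 − 113 = 194. Would deviate. ✗
Try strong-case → standard lawyer, weak-case → top litigator:
  If types separate, standard lawyer earns payment 307 and top litigator earns 181.
  Strong-case: standard lawyer gives 307 − 0 = 307; top litigator gives 181 − 51 = 130. No deviation. ✓
  Weak-case: top litigator gives 181 − 113 = 68; standard lawyer gives 307 − 0 = 307. Would deviate. ✗
Neither assignment is incentive-compatible.

None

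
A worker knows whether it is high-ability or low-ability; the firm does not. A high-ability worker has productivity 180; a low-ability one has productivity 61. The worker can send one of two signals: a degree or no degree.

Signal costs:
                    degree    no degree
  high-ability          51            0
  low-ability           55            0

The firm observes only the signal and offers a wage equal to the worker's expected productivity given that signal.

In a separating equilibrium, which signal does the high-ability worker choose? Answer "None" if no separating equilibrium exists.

None

Try high-ability → degree, low-ability → no degree:
  If types separate, degree earns payment 180 and no degree earns 61.
  High-ability: degree gives 180 − 51 = 129; no degree gives 61 − 0 = 61. No deviation. ✓
  Low-ability: no degree gives 61 − 0 = 61; degree gives 180 − 55 = 125. Would deviate. ✗
Try high-ability → no degree, low-ability → degree:
  If types separate, no degree earns payment 180 and degree earns 61.
  High-ability: no degree gives 180 − 0 = 180; degree gives 61 − 51 = 10. No deviation. ✓
  Low-ability: degree gives 61 − 55 = 6; no degree gives 180 − 0 = 180. Would deviate. ✗
Neither assignment is incentive-compatible.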